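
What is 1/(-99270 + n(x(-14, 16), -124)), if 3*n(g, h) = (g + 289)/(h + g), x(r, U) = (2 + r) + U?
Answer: -360/35737493 ≈ -1.0073e-5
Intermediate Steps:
x(r, U) = 2 + U + r
n(g, h) = (289 + g)/(3*(g + h)) (n(g, h) = ((g + 289)/(h + g))/3 = ((289 + g)/(g + h))/3 = (289 + g)/(3*(g + h)))
1/(-99270 + n(x(-14, 16), -124)) = 1/(-99270 + (289 + (2 + 16 - 14))/(3*((2 + 16 - 14) - 124))) = 1/(-99270 + (289 + 4)/(3*(4 - 124))) = 1/(-99270 + (⅓)*293/(-120)) = 1/(-99270 + (⅓)*(-1/120)*293) = 1/(-99270 - 293/360) = 1/(-35737493/360) = -360/35737493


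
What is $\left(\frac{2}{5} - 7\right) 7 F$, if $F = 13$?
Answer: $- \frac{3003}{5} \approx -600.6$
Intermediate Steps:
$\left(\frac{2}{5} - 7\right) 7 F = \left(\frac{2}{5} - 7\right) 7 \cdot 13 = \left(- \frac{33}{5}\right) 7 \cdot 13 = \left(- \frac{231}{5}\right) 13 = - \frac{3003}{5}$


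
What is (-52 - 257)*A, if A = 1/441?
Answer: -103/147 ≈ -0.70068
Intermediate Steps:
A = 1/441 ≈ 0.0022676
(-52 - 257)*A = (-52 - 257)*(1/441) = -309*1/441 = -103/147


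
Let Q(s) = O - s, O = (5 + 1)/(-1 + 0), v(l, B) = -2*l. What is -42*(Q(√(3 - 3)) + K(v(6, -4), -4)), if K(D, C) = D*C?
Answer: -1764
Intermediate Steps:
O = -6 (O = 6/(-1) = 6*(-1) = -6)
K(D, C) = C*D
Q(s) = -6 - s
-42*(Q(√(3 - 3)) + K(v(6, -4), -4)) = -42*((-6 - √(3 - 3)) - (-8)*6) = -42*((-6 - √0) - 4*(-12)) = -42*((-6 - 1*0) + 48) = -42*((-6 + 0) + 48) = -42*(-6 + 48) = -42*42 = -1764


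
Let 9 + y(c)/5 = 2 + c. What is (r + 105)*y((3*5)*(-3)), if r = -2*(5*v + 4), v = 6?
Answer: -9620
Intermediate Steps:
r = -68 (r = -2*(5*6 + 4) = -2*(30 + 4) = -2*34 = -68)
y(c) = -35 + 5*c (y(c) = -45 + 5*(2 + c) = -45 + (10 + 5*c) = -35 + 5*c)
(r + 105)*y((3*5)*(-3)) = (-68 + 105)*(-35 + 5*((3*5)*(-3))) = 37*(-35 + 5*(15*(-3))) = 37*(-35 + 5*(-45)) = 37*(-35 - 225) = 37*(-260) = -9620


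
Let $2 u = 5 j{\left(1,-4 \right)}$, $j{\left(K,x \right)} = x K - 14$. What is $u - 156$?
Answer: $-201$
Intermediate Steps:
$j{\left(K,x \right)} = -14 + K x$ ($j{\left(K,x \right)} = K x - 14 = -14 + K x$)
$u = -45$ ($u = \frac{5 \left(-14 + 1 \left(-4\right)\right)}{2} = \frac{5 \left(-14 - 4\right)}{2} = \frac{5 \left(-18\right)}{2} = \frac{1}{2} \left(-90\right) = -45$)
$u - 156 = -45 - 156 = -201$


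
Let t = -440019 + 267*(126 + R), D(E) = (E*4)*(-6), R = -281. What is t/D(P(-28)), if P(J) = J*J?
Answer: 5731/224 ≈ 25.585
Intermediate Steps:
P(J) = J**2
D(E) = -24*E (D(E) = (4*E)*(-6) = -24*E)
t = -481404 (t = -440019 + 267*(126 - 281) = -440019 + 267*(-155) = -440019 - 41385 = -481404)
t/D(P(-28)) = -481404/((-24*(-28)**2)) = -481404/((-24*784)) = -481404/(-18816) = -481404*(-1/18816) = 5731/224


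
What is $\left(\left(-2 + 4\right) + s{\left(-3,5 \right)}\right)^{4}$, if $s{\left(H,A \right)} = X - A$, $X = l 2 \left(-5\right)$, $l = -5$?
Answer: $4879681$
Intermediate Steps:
$X = 50$ ($X = \left(-5\right) 2 \left(-5\right) = \left(-10\right) \left(-5\right) = 50$)
$s{\left(H,A \right)} = 50 - A$
$\left(\left(-2 + 4\right) + s{\left(-3,5 \right)}\right)^{4} = \left(\left(-2 + 4\right) + \left(50 - 5\right)\right)^{4} = \left(2 + \left(50 - 5\right)\right)^{4} = \left(2 + 45\right)^{4} = 47^{4} = 4879681$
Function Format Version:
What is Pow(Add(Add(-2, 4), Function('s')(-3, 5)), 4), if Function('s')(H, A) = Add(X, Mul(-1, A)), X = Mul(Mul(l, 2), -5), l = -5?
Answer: 4879681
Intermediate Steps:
X = 50 (X = Mul(Mul(-5, 2), -5) = Mul(-10, -5) = 50)
Function('s')(H, A) = Add(50, Mul(-1, A))
Pow(Add(Add(-2, 4), Function('s')(-3, 5)), 4) = Pow(Add(Add(-2, 4), Add(50, Mul(-1, 5))), 4) = Pow(Add(2, Add(50, -5)), 4) = Pow(Add(2, 45), 4) = Pow(47, 4) = 4879681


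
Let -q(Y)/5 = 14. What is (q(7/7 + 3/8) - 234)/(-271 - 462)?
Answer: 304/733 ≈ 0.41473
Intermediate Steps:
q(Y) = -70 (q(Y) = -5*14 = -70)
(q(7/7 + 3/8) - 234)/(-271 - 462) = (-70 - 234)/(-271 - 462) = -304/(-733) = -304*(-1/733) = 304/733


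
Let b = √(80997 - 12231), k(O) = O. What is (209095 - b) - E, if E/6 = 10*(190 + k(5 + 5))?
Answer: 197095 - √68766 ≈ 1.9683e+5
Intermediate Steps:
b = √68766 ≈ 262.23
E = 12000 (E = 6*(10*(190 + (5 + 5))) = 6*(10*(190 + 10)) = 6*(10*200) = 6*2000 = 12000)
(209095 - b) - E = (209095 - √68766) - 1*12000 = (209095 - √68766) - 12000 = 197095 - √68766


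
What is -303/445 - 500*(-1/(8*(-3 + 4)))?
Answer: 55019/890 ≈ 61.819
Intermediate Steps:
-303/445 - 500*(-1/(8*(-3 + 4))) = -303*1/445 - 500/((-8*1)) = -303/445 - 500/(-8) = -303/445 - 500*(-⅛) = -303/445 + 125/2 = 55019/890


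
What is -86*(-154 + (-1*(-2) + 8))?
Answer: 12384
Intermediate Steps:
-86*(-154 + (-1*(-2) + 8)) = -86*(-154 + (2 + 8)) = -86*(-154 + 10) = -86*(-144) = 12384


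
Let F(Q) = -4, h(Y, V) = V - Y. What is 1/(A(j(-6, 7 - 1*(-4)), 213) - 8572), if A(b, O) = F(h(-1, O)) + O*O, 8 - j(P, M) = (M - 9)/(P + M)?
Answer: 1/36793 ≈ 2.7179e-5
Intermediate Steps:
j(P, M) = 8 - (-9 + M)/(M + P) (j(P, M) = 8 - (M - 9)/(P + M) = 8 - (-9 + M)/(M + P))
A(b, O) = -4 + O² (A(b, O) = -4 + O*O = -4 + O²)
1/(A(j(-6, 7 - 1*(-4)), 213) - 8572) = 1/((-4 + 213²) - 8572) = 1/((-4 + 45369) - 8572) = 1/(45365 - 8572) = 1/36793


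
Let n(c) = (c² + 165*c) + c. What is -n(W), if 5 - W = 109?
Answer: 6448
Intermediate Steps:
W = -104 (W = 5 - 1*109 = 5 - 109 = -104)
n(c) = c² + 166*c
-n(W) = -(-104)*(166 - 104) = -(-104)*62 = -1*(-6448) = 6448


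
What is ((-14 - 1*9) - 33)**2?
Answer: 3136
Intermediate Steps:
((-14 - 1*9) - 33)**2 = ((-14 - 9) - 33)**2 = (-23 - 33)**2 = (-56)**2 = 3136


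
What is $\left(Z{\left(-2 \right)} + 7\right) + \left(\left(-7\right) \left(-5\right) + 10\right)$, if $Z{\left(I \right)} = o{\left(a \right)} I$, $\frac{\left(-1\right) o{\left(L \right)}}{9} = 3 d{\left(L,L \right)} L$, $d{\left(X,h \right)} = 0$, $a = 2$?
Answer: $52$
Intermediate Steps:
$o{\left(L \right)} = 0$ ($o{\left(L \right)} = - 9 \cdot 3 \cdot 0 L = - 9 \cdot 0 L = \left(-9\right) 0 = 0$)
$Z{\left(I \right)} = 0$ ($Z{\left(I \right)} = 0 I = 0$)
$\left(Z{\left(-2 \right)} + 7\right) + \left(\left(-7\right) \left(-5\right) + 10\right) = \left(0 + 7\right) + \left(\left(-7\right) \left(-5\right) + 10\right) = 7 + \left(35 + 10\right) = 7 + 45 = 52$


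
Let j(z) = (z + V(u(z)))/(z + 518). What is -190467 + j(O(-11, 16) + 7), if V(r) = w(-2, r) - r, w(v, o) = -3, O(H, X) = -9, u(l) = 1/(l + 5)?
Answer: -73710733/387 ≈ -1.9047e+5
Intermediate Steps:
u(l) = 1/(5 + l)
V(r) = -3 - r
j(z) = (-3 + z - 1/(5 + z))/(518 + z) (j(z) = (z + (-3 - 1/(5 + z)))/(z + 518) = (-3 + z - 1/(5 + z))/(518 + z))
-190467 + j(O(-11, 16) + 7) = -190467 + (-1 - (3 - (-9 + 7))*(5 + (-9 + 7)))/((5 + (-9 + 7))*(518 + (-9 + 7))) = -190467 + (-1 - (3 - 1*(-2))*(5 - 2))/((5 - 2)*(518 - 2)) = -190467 + (-1 - 1*(3 + 2)*3)/(3*516) = -190467 + (⅓)*(1/516)*(-1 - 1*5*3) = -190467 + (⅓)*(1/516)*(-1 - 15) = -190467 + (⅓)*(1/516)*(-16) = -190467 - 4/387 = -73710733/387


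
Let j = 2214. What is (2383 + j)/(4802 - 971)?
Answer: 4597/3831 ≈ 1.1999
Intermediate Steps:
(2383 + j)/(4802 - 971) = (2383 + 2214)/(4802 - 971) = 4597/3831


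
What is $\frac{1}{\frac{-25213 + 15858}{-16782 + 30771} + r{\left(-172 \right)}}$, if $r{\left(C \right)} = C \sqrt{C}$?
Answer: $- \frac{130867095}{995769269234233} + \frac{67318089624 i \sqrt{43}}{995769269234233} \approx -1.3142 \cdot 10^{-7} + 0.00044331 i$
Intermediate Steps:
$r{\left(C \right)} = C^{\frac{3}{2}}$
$\frac{1}{\frac{-25213 + 15858}{-16782 + 30771} + r{\left(-172 \right)}} = \frac{1}{\frac{-25213 + 15858}{-16782 + 30771} + \left(-172\right)^{\frac{3}{2}}} = \frac{1}{- \frac{9355}{13989} - 344 i \sqrt{43}}$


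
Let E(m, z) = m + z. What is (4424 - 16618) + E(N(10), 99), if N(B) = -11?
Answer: -12106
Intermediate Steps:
(4424 - 16618) + E(N(10), 99) = (4424 - 16618) + (-11 + 99) = -12194 + 88 = -12106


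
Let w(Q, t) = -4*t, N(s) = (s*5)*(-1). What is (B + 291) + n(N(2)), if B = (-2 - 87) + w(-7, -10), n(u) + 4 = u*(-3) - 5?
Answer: 263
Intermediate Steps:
N(s) = -5*s (N(s) = (5*s)*(-1) = -5*s)
n(u) = -9 - 3*u (n(u) = -4 + (u*(-3) - 5) = -4 + (-3*u - 5) = -4 + (-5 - 3*u) = -9 - 3*u)
B = -49 (B = (-2 - 87) - 4*(-10) = -89 + 40 = -49)
(B + 291) + n(N(2)) = (-49 + 291) + (-9 - (-15)*2) = 242 + (-9 - 3*(-10)) = 242 + (-9 + 30) = 242 + 21 = 263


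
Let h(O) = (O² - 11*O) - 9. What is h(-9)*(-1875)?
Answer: -320625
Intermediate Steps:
h(O) = -9 + O² - 11*O
h(-9)*(-1875) = (-9 + (-9)² - 11*(-9))*(-1875) = (-9 + 81 + 99)*(-1875) = 171*(-1875) = -320625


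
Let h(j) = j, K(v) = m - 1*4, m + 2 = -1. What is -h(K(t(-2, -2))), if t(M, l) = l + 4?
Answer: 7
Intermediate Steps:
m = -3 (m = -2 - 1 = -3)
t(M, l) = 4 + l
K(v) = -7 (K(v) = -3 - 1*4 = -3 - 4 = -7)
-h(K(t(-2, -2))) = -1*(-7) = 7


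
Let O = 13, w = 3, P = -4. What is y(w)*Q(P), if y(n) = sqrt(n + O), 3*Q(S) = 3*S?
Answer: -16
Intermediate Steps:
Q(S) = S (Q(S) = (3*S)/3 = S)
y(n) = sqrt(13 + n) (y(n) = sqrt(n + 13) = sqrt(13 + n))
y(w)*Q(P) = sqrt(13 + 3)*(-4) = sqrt(16)*(-4) = 4*(-4) = -16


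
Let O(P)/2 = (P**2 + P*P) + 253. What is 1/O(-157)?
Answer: 1/99102 ≈ 1.0091e-5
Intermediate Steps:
O(P) = 506 + 4*P**2 (O(P) = 2*((P**2 + P*P) + 253) = 2*((P**2 + P**2) + 253) = 2*(2*P**2 + 253) = 2*(253 + 2*P**2) = 506 + 4*P**2)
1/O(-157) = 1/(506 + 4*(-157)**2) = 1/(506 + 4*24649) = 1/(506 + 98596) = 1/99102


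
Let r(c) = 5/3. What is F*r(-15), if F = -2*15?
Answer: -50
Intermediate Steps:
r(c) = 5/3 (r(c) = 5*(⅓) = 5/3)
F = -30
F*r(-15) = -30*5/3 = -50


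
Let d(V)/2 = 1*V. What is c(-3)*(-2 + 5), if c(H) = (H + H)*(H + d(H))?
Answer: 162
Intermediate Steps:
d(V) = 2*V (d(V) = 2*(1*V) = 2*V)
c(H) = 6*H² (c(H) = (H + H)*(H + 2*H) = (2*H)*(3*H) = 6*H²)
c(-3)*(-2 + 5) = (6*(-3)²)*(-2 + 5) = (6*9)*3 = 54*3 = 162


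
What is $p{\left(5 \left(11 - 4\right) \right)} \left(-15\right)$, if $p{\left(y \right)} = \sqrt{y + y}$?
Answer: $- 15 \sqrt{70} \approx -125.5$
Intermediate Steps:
$p{\left(y \right)} = \sqrt{2} \sqrt{y}$ ($p{\left(y \right)} = \sqrt{2 y} = \sqrt{2} \sqrt{y}$)
$p{\left(5 \left(11 - 4\right) \right)} \left(-15\right) = \sqrt{2} \sqrt{5 \left(11 - 4\right)} \left(-15\right) = \sqrt{2} \sqrt{5 \cdot 7} \left(-15\right) = \sqrt{2} \sqrt{35} \left(-15\right) = \sqrt{70} \left(-15\right) = - 15 \sqrt{70}$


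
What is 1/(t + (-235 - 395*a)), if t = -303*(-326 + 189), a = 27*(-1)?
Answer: 1/51941 ≈ 1.9253e-5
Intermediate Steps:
a = -27
t = 41511 (t = -303*(-137) = 41511)
1/(t + (-235 - 395*a)) = 1/(41511 + (-235 - 395*(-27))) = 1/(41511 + (-235 + 10665)) = 1/(41511 + 10430) = 1/51941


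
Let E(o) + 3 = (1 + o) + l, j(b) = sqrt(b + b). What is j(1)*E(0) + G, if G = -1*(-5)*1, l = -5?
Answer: 5 - 7*sqrt(2) ≈ -4.8995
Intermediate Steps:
j(b) = sqrt(2)*sqrt(b) (j(b) = sqrt(2*b) = sqrt(2)*sqrt(b))
E(o) = -7 + o (E(o) = -3 + ((1 + o) - 5) = -3 + (-4 + o) = -7 + o)
G = 5 (G = 5*1 = 5)
j(1)*E(0) + G = (sqrt(2)*sqrt(1))*(-7 + 0) + 5 = (sqrt(2)*1)*(-7) + 5 = sqrt(2)*(-7) + 5 = -7*sqrt(2) + 5 = 5 - 7*sqrt(2)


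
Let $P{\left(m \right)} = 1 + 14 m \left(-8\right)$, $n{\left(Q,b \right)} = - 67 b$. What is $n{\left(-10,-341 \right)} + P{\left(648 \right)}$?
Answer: $-49728$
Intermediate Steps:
$P{\left(m \right)} = 1 - 112 m$
$n{\left(-10,-341 \right)} + P{\left(648 \right)} = \left(-67\right) \left(-341\right) + \left(1 - 72576\right) = 22847 + \left(1 - 72576\right) = 22847 - 72575 = -49728$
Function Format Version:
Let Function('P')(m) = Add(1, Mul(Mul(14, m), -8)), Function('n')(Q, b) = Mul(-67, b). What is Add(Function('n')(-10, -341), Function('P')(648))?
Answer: -49728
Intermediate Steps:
Function('P')(m) = Add(1, Mul(-112, m))
Add(Function('n')(-10, -341), Function('P')(648)) = Add(Mul(-67, -341), Add(1, Mul(-112, 648))) = Add(22847, Add(1, -72576)) = Add(22847, -72575) = -49728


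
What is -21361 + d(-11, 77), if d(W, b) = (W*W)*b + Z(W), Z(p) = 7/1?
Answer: -12037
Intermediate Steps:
Z(p) = 7 (Z(p) = 7*1 = 7)
d(W, b) = 7 + b*W² (d(W, b) = (W*W)*b + 7 = W²*b + 7 = b*W² + 7 = 7 + b*W²)
-21361 + d(-11, 77) = -21361 + (7 + 77*(-11)²) = -21361 + (7 + 77*121) = -21361 + (7 + 9317) = -21361 + 9324 = -12037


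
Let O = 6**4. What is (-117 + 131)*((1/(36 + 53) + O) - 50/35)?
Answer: 1613050/89 ≈ 18124.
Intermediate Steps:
O = 1296
(-117 + 131)*((1/(36 + 53) + O) - 50/35) = (-117 + 131)*((1/(36 + 53) + 1296) - 50/35) = 14*((1/89 + 1296) - 50*1/35) = 14*((1/89 + 1296) - 10/7) = 14*(115345/89 - 10/7) = 14*(806525/623) = 1613050/89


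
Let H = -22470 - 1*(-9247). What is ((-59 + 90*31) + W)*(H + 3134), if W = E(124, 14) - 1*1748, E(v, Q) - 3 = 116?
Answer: -11118078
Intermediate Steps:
H = -13223 (H = -22470 + 9247 = -13223)
E(v, Q) = 119 (E(v, Q) = 3 + 116 = 119)
W = -1629 (W = 119 - 1*1748 = 119 - 1748 = -1629)
((-59 + 90*31) + W)*(H + 3134) = ((-59 + 90*31) - 1629)*(-13223 + 3134) = ((-59 + 2790) - 1629)*(-10089) = (2731 - 1629)*(-10089) = 1102*(-10089) = -11118078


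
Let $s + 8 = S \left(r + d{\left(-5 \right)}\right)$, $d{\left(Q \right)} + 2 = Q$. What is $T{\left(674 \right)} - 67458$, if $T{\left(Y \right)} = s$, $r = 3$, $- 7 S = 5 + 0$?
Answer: $- \frac{472242}{7} \approx -67463.0$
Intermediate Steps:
$S = - \frac{5}{7}$ ($S = - \frac{5 + 0}{7} = \left(- \frac{1}{7}\right) 5 = - \frac{5}{7} \approx -0.71429$)
$d{\left(Q \right)} = -2 + Q$
$s = - \frac{36}{7}$ ($s = -8 - \frac{5 \left(3 - 7\right)}{7} = -8 - - \frac{20}{7} = -8 + \frac{20}{7} = - \frac{36}{7} \approx -5.1429$)
$T{\left(Y \right)} = - \frac{36}{7}$
$T{\left(674 \right)} - 67458 = - \frac{36}{7} - 67458 = - \frac{472242}{7}$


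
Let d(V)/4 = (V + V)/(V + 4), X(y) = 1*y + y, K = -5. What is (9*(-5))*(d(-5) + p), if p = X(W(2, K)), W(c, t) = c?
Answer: -1980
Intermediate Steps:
X(y) = 2*y (X(y) = y + y = 2*y)
p = 4 (p = 2*2 = 4)
d(V) = 8*V/(4 + V) (d(V) = 4*((V + V)/(V + 4)) = 4*((2*V)/(4 + V)) = 4*(2*V/(4 + V)) = 8*V/(4 + V))
(9*(-5))*(d(-5) + p) = (9*(-5))*(8*(-5)/(4 - 5) + 4) = -45*(8*(-5)/(-1) + 4) = -45*(8*(-5)*(-1) + 4) = -45*(40 + 4) = -45*44 = -1980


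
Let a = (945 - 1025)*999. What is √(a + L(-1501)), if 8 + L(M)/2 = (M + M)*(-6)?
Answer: 2*I*√10978 ≈ 209.55*I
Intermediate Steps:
a = -79920 (a = -80*999 = -79920)
L(M) = -16 - 24*M (L(M) = -16 + 2*((M + M)*(-6)) = -16 + 2*((2*M)*(-6)) = -16 + 2*(-12*M) = -16 - 24*M)
√(a + L(-1501)) = √(-79920 + (-16 - 24*(-1501))) = √(-79920 + (-16 + 36024)) = √(-79920 + 36008) = √(-43912) = 2*I*√10978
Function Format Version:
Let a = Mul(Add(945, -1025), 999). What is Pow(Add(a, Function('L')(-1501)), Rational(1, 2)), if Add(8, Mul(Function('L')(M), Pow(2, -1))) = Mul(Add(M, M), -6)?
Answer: Mul(2, I, Pow(10978, Rational(1, 2))) ≈ Mul(209.55, I)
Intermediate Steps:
a = -79920 (a = Mul(-80, 999) = -79920)
Function('L')(M) = Add(-16, Mul(-24, M)) (Function('L')(M) = Add(-16, Mul(2, Mul(Add(M, M), -6))) = Add(-16, Mul(2, Mul(Mul(2, M), -6))) = Add(-16, Mul(2, Mul(-12, M))) = Add(-16, Mul(-24, M)))
Pow(Add(a, Function('L')(-1501)), Rational(1, 2)) = Pow(Add(-79920, Add(-16, Mul(-24, -1501))), Rational(1, 2)) = Pow(Add(-79920, Add(-16, 36024)), Rational(1, 2)) = Pow(Add(-79920, 36008), Rational(1, 2)) = Pow(-43912, Rational(1, 2)) = Mul(2, I, Pow(10978, Rational(1, 2)))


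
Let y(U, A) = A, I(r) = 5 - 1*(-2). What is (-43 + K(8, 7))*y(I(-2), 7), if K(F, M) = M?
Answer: -252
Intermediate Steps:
I(r) = 7 (I(r) = 5 + 2 = 7)
(-43 + K(8, 7))*y(I(-2), 7) = (-43 + 7)*7 = -36*7 = -252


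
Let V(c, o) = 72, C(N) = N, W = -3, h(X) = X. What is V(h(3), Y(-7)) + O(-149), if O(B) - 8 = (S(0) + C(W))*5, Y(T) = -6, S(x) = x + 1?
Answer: 70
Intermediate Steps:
S(x) = 1 + x
O(B) = -2 (O(B) = 8 + ((1 + 0) - 3)*5 = 8 + (1 - 3)*5 = 8 - 2*5 = 8 - 10 = -2)
V(h(3), Y(-7)) + O(-149) = 72 - 2 = 70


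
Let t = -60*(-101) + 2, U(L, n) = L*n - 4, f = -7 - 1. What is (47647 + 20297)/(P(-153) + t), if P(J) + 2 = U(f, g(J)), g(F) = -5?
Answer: 2831/254 ≈ 11.146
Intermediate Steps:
f = -8
U(L, n) = -4 + L*n
P(J) = 34 (P(J) = -2 + (-4 - 8*(-5)) = -2 + (-4 + 40) = -2 + 36 = 34)
t = 6062 (t = 6060 + 2 = 6062)
(47647 + 20297)/(P(-153) + t) = (47647 + 20297)/(34 + 6062) = 67944/6096 = 67944*(1/6096) = 2831/254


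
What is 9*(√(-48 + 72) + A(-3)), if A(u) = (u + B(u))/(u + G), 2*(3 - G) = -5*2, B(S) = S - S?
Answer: -27/5 + 18*√6 ≈ 38.691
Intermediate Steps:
B(S) = 0
G = 8 (G = 3 - (-5)*2/2 = 3 - ½*(-10) = 3 + 5 = 8)
A(u) = u/(8 + u) (A(u) = (u + 0)/(u + 8) = u/(8 + u))
9*(√(-48 + 72) + A(-3)) = 9*(√(-48 + 72) - 3/(8 - 3)) = 9*(√24 - 3/5) = 9*(2*√6 - 3*⅕) = 9*(2*√6 - ⅗) = 9*(-⅗ + 2*√6) = -27/5 + 18*√6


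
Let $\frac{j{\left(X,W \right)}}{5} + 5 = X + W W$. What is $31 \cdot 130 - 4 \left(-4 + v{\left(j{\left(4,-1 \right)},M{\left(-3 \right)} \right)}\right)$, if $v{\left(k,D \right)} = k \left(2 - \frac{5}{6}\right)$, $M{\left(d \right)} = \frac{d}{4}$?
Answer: $4046$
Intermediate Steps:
$M{\left(d \right)} = \frac{d}{4}$ ($M{\left(d \right)} = d \frac{1}{4} = \frac{d}{4}$)
$j{\left(X,W \right)} = -25 + 5 X + 5 W^{2}$ ($j{\left(X,W \right)} = -25 + 5 \left(X + W W\right) = -25 + 5 \left(X + W^{2}\right) = -25 + \left(5 X + 5 W^{2}\right) = -25 + 5 X + 5 W^{2}$)
$v{\left(k,D \right)} = \frac{7 k}{6}$ ($v{\left(k,D \right)} = k \left(2 - \frac{5}{6}\right) = k \frac{7}{6} = \frac{7 k}{6}$)
$31 \cdot 130 - 4 \left(-4 + v{\left(j{\left(4,-1 \right)},M{\left(-3 \right)} \right)}\right) = 31 \cdot 130 - 4 \left(-4 + \frac{7 \left(-25 + 5 \cdot 4 + 5 \left(-1\right)^{2}\right)}{6}\right) = 4030 - 4 \left(-4 + \frac{7 \left(-25 + 20 + 5 \cdot 1\right)}{6}\right) = 4030 - 4 \left(-4 + \frac{7 \left(-25 + 20 + 5\right)}{6}\right) = 4030 - 4 \left(-4 + \frac{7}{6} \cdot 0\right) = 4030 - 4 \left(-4 + 0\right) = 4030 - -16 = 4030 + 16 = 4046$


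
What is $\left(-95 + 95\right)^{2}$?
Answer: $0$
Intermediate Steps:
$\left(-95 + 95\right)^{2} = 0^{2} = 0$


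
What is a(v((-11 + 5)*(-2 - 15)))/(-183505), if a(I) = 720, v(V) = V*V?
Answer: -144/36701 ≈ -0.0039236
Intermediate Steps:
v(V) = V**2
a(v((-11 + 5)*(-2 - 15)))/(-183505) = 720/(-183505) = 720*(-1/183505) = -144/36701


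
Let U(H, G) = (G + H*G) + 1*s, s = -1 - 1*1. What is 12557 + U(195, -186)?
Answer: -23901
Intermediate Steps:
s = -2 (s = -1 - 1 = -2)
U(H, G) = -2 + G + G*H (U(H, G) = (G + H*G) + 1*(-2) = (G + G*H) - 2 = -2 + G + G*H)
12557 + U(195, -186) = 12557 + (-2 - 186 - 186*195) = 12557 + (-2 - 186 - 36270) = 12557 - 36458 = -23901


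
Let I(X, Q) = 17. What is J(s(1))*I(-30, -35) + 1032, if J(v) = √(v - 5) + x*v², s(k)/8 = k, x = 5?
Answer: 6472 + 17*√3 ≈ 6501.4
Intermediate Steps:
s(k) = 8*k
J(v) = √(-5 + v) + 5*v² (J(v) = √(v - 5) + 5*v² = √(-5 + v) + 5*v²)
J(s(1))*I(-30, -35) + 1032 = (√(-5 + 8*1) + 5*(8*1)²)*17 + 1032 = (√(-5 + 8) + 5*8²)*17 + 1032 = (√3 + 5*64)*17 + 1032 = (√3 + 320)*17 + 1032 = (320 + √3)*17 + 1032 = (5440 + 17*√3) + 1032 = 6472 + 17*√3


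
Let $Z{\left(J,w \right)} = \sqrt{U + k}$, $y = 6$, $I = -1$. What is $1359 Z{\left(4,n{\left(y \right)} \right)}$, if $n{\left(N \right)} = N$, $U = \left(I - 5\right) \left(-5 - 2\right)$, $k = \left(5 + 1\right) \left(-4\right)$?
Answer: $4077 \sqrt{2} \approx 5765.8$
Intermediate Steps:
$k = -24$ ($k = 6 \left(-4\right) = -24$)
$U = 42$ ($U = \left(-1 - 5\right) \left(-5 - 2\right) = \left(-6\right) \left(-7\right) = 42$)
$Z{\left(J,w \right)} = 3 \sqrt{2}$ ($Z{\left(J,w \right)} = \sqrt{42 - 24} = \sqrt{18} = 3 \sqrt{2}$)
$1359 Z{\left(4,n{\left(y \right)} \right)} = 1359 \cdot 3 \sqrt{2} = 4077 \sqrt{2}$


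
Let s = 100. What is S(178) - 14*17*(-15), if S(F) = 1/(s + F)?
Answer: 992461/278 ≈ 3570.0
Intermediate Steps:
S(F) = 1/(100 + F)
S(178) - 14*17*(-15) = 1/(100 + 178) - 14*17*(-15) = 1/278 - 238*(-15) = 1/278 + 3570 = 992461/278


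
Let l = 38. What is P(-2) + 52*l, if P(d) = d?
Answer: 1974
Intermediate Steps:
P(-2) + 52*l = -2 + 52*38 = -2 + 1976 = 1974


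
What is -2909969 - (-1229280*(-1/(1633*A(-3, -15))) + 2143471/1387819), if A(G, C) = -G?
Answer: -6595459440010346/2266308427 ≈ -2.9102e+6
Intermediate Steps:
-2909969 - (-1229280*(-1/(1633*A(-3, -15))) + 2143471/1387819) = -2909969 - (-1229280/(-1*(-3)*(-1633)) + 2143471/1387819) = -2909969 - (-1229280/(3*(-1633)) + 2143471*(1/1387819)) = -2909969 - (-1229280/(-4899) + 2143471/1387819) = -2909969 - (-1229280*(-1/4899) + 2143471/1387819) = -2909969 - (409760/1633 + 2143471/1387819) = -2909969 - 1*572173001583/2266308427 = -2909969 - 572173001583/2266308427 = -6595459440010346/2266308427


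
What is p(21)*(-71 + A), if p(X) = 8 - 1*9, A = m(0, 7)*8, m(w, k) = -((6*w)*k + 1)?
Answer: 79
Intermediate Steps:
m(w, k) = -1 - 6*k*w (m(w, k) = -(6*k*w + 1) = -(1 + 6*k*w) = -1 - 6*k*w)
A = -8 (A = (-1 - 6*7*0)*8 = (-1 + 0)*8 = -1*8 = -8)
p(X) = -1 (p(X) = 8 - 9 = -1)
p(21)*(-71 + A) = -(-71 - 8) = -1*(-79) = 79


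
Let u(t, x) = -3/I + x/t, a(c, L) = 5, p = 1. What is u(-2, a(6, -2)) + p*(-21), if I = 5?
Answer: -241/10 ≈ -24.100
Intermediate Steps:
u(t, x) = -⅗ + x/t (u(t, x) = -3/5 + x/t = -3*⅕ + x/t = -⅗ + x/t)
u(-2, a(6, -2)) + p*(-21) = (-⅗ + 5/(-2)) + 1*(-21) = (-⅗ + 5*(-½)) - 21 = (-⅗ - 5/2) - 21 = -31/10 - 21 = -241/10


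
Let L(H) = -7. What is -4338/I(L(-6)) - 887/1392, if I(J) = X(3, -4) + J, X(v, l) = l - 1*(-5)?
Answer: 1005529/1392 ≈ 722.36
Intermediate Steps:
X(v, l) = 5 + l (X(v, l) = l + 5 = 5 + l)
I(J) = 1 + J (I(J) = (5 - 4) + J = 1 + J)
-4338/I(L(-6)) - 887/1392 = -4338/(1 - 7) - 887/1392 = -4338/(-6) - 887*1/1392 = -4338*(-⅙) - 887/1392 = 723 - 887/1392 = 1005529/1392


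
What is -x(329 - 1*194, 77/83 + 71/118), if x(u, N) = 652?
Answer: -652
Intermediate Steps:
-x(329 - 1*194, 77/83 + 71/118) = -1*652 = -652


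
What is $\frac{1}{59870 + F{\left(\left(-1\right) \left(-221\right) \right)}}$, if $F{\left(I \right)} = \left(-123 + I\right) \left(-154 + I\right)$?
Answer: $\frac{1}{66436} \approx 1.5052 \cdot 10^{-5}$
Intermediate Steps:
$F{\left(I \right)} = \left(-154 + I\right) \left(-123 + I\right)$
$\frac{1}{59870 + F{\left(\left(-1\right) \left(-221\right) \right)}} = \frac{1}{59870 + \left(18942 + \left(\left(-1\right) \left(-221\right)\right)^{2} - 277 \left(\left(-1\right) \left(-221\right)\right)\right)} = \frac{1}{59870 + \left(18942 + 221^{2} - 61217\right)} = \frac{1}{59870 + \left(18942 + 48841 - 61217\right)} = \frac{1}{59870 + 6566} = \frac{1}{66436}$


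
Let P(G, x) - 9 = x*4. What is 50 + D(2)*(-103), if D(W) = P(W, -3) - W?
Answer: 565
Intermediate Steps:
P(G, x) = 9 + 4*x (P(G, x) = 9 + x*4 = 9 + 4*x)
D(W) = -3 - W (D(W) = (9 + 4*(-3)) - W = (9 - 12) - W = -3 - W)
50 + D(2)*(-103) = 50 + (-3 - 1*2)*(-103) = 50 + (-3 - 2)*(-103) = 50 - 5*(-103) = 50 + 515 = 565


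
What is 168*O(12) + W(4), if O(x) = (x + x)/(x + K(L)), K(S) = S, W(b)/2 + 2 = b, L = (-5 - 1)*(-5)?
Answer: 100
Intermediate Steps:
L = 30 (L = -6*(-5) = 30)
W(b) = -4 + 2*b
O(x) = 2*x/(30 + x) (O(x) = (x + x)/(x + 30) = (2*x)/(30 + x) = 2*x/(30 + x))
168*O(12) + W(4) = 168*(2*12/(30 + 12)) + (-4 + 2*4) = 168*(2*12/42) + (-4 + 8) = 168*(2*12*(1/42)) + 4 = 168*(4/7) + 4 = 96 + 4 = 100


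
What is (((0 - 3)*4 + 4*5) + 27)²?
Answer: 1225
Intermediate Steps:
(((0 - 3)*4 + 4*5) + 27)² = ((-3*4 + 20) + 27)² = ((-12 + 20) + 27)² = (8 + 27)² = 35² = 1225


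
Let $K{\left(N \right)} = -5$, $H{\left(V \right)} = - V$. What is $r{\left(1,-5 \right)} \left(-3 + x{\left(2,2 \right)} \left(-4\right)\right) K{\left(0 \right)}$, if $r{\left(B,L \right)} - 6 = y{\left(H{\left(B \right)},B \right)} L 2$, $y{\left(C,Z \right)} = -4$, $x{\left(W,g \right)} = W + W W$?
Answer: $6210$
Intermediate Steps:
$x{\left(W,g \right)} = W + W^{2}$
$r{\left(B,L \right)} = 6 - 8 L$ ($r{\left(B,L \right)} = 6 + - 4 L 2 = 6 - 8 L$)
$r{\left(1,-5 \right)} \left(-3 + x{\left(2,2 \right)} \left(-4\right)\right) K{\left(0 \right)} = \left(6 - -40\right) \left(-3 + 2 \left(1 + 2\right) \left(-4\right)\right) \left(-5\right) = \left(6 + 40\right) \left(-3 + 2 \cdot 3 \left(-4\right)\right) \left(-5\right) = 46 \left(-3 + 6 \left(-4\right)\right) \left(-5\right) = 46 \left(-3 - 24\right) \left(-5\right) = 46 \left(-27\right) \left(-5\right) = \left(-1242\right) \left(-5\right) = 6210$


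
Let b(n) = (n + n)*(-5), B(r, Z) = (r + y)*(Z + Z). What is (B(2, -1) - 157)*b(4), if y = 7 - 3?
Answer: 6760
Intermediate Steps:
y = 4
B(r, Z) = 2*Z*(4 + r) (B(r, Z) = (r + 4)*(Z + Z) = (4 + r)*(2*Z) = 2*Z*(4 + r))
b(n) = -10*n (b(n) = (2*n)*(-5) = -10*n)
(B(2, -1) - 157)*b(4) = (2*(-1)*(4 + 2) - 157)*(-10*4) = (2*(-1)*6 - 157)*(-40) = (-12 - 157)*(-40) = -169*(-40) = 6760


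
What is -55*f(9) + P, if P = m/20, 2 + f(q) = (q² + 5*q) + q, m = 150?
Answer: -14615/2 ≈ -7307.5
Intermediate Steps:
f(q) = -2 + q² + 6*q (f(q) = -2 + ((q² + 5*q) + q) = -2 + (q² + 6*q) = -2 + q² + 6*q)
P = 15/2 (P = 150/20 = 150*(1/20) = 15/2 ≈ 7.5000)
-55*f(9) + P = -55*(-2 + 9² + 6*9) + 15/2 = -55*(-2 + 81 + 54) + 15/2 = -55*133 + 15/2 = -7315 + 15/2 = -14615/2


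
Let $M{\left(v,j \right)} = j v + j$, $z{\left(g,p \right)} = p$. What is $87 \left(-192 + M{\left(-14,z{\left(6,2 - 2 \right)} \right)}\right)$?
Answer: $-16704$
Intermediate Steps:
$M{\left(v,j \right)} = j + j v$
$87 \left(-192 + M{\left(-14,z{\left(6,2 - 2 \right)} \right)}\right) = 87 \left(-192 + \left(2 - 2\right) \left(1 - 14\right)\right) = 87 \left(-192 + \left(2 - 2\right) \left(-13\right)\right) = 87 \left(-192 + 0 \left(-13\right)\right) = 87 \left(-192 + 0\right) = 87 \left(-192\right) = -16704$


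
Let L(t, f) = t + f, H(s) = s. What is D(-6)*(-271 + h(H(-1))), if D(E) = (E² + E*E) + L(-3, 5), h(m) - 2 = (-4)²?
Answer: -18722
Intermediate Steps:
h(m) = 18 (h(m) = 2 + (-4)² = 2 + 16 = 18)
L(t, f) = f + t
D(E) = 2 + 2*E² (D(E) = (E² + E*E) + (5 - 3) = (E² + E²) + 2 = 2*E² + 2 = 2 + 2*E²)
D(-6)*(-271 + h(H(-1))) = (2 + 2*(-6)²)*(-271 + 18) = (2 + 2*36)*(-253) = (2 + 72)*(-253) = 74*(-253) = -18722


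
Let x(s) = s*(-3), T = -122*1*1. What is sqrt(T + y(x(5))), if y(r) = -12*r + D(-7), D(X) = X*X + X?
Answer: 10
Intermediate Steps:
T = -122 ≈ -122.00
D(X) = X + X**2 (D(X) = X**2 + X = X + X**2)
x(s) = -3*s
y(r) = 42 - 12*r (y(r) = -12*r - 7*(1 - 7) = -12*r - 7*(-6) = -12*r + 42 = 42 - 12*r)
sqrt(T + y(x(5))) = sqrt(-122 + (42 - (-36)*5)) = sqrt(-122 + (42 - 12*(-15))) = sqrt(-122 + (42 + 180)) = sqrt(-122 + 222) = sqrt(100) = 10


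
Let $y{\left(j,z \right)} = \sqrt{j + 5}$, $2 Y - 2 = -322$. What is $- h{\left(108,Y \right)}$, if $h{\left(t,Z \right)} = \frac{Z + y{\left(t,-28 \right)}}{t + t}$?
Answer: $\frac{20}{27} - \frac{\sqrt{113}}{216} \approx 0.69153$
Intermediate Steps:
$Y = -160$ ($Y = 1 + \frac{1}{2} \left(-322\right) = 1 - 161 = -160$)
$y{\left(j,z \right)} = \sqrt{5 + j}$
$h{\left(t,Z \right)} = \frac{Z + \sqrt{5 + t}}{2 t}$ ($h{\left(t,Z \right)} = \frac{Z + \sqrt{5 + t}}{t + t} = \frac{Z + \sqrt{5 + t}}{2 t}$)
$- h{\left(108,Y \right)} = - \frac{-160 + \sqrt{5 + 108}}{2 \cdot 108} = - \frac{-160 + \sqrt{113}}{2 \cdot 108} = - (- \frac{20}{27} + \frac{\sqrt{113}}{216}) = \frac{20}{27} - \frac{\sqrt{113}}{216}$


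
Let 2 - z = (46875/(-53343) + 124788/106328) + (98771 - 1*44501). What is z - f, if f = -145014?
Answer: 42891369698225/472654542 ≈ 90746.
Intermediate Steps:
z = -25650156055363/472654542 (z = 2 - ((46875/(-53343) + 124788/106328) + (98771 - 1*44501)) = 2 - ((46875*(-1/53343) + 124788*(1/106328)) + (98771 - 44501)) = 2 - ((-15625/17781 + 31197/26582) + 54270) = 2 - (139370107/472654542 + 54270) = 2 - 1*25651101364447/472654542 = 2 - 25651101364447/472654542 = -25650156055363/472654542 ≈ -54268.)
z - f = -25650156055363/472654542 - 1*(-145014) = -25650156055363/472654542 + 145014 = 42891369698225/472654542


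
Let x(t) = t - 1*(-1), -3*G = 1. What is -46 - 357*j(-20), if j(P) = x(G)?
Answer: -284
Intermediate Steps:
G = -⅓ (G = -⅓*1 = -⅓ ≈ -0.33333)
x(t) = 1 + t (x(t) = t + 1 = 1 + t)
j(P) = ⅔ (j(P) = 1 - ⅓ = ⅔)
-46 - 357*j(-20) = -46 - 357*⅔ = -46 - 238 = -284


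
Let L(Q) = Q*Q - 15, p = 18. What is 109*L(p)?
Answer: 33681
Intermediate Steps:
L(Q) = -15 + Q² (L(Q) = Q² - 15 = -15 + Q²)
109*L(p) = 109*(-15 + 18²) = 109*(-15 + 324) = 109*309 = 33681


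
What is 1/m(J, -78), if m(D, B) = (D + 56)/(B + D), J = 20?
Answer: -29/38 ≈ -0.76316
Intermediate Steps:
m(D, B) = (56 + D)/(B + D)
1/m(J, -78) = 1/((56 + 20)/(-78 + 20)) = 1/(76/(-58)) = 1/(-1/58*76) = 1/(-38/29) = -29/38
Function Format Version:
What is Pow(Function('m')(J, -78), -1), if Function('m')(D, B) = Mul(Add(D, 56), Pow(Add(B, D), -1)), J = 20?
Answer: Rational(-29, 38) ≈ -0.76316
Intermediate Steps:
Function('m')(D, B) = Mul(Pow(Add(B, D), -1), Add(56, D)) (Function('m')(D, B) = Mul(Add(56, D), Pow(Add(B, D), -1)) = Mul(Pow(Add(B, D), -1), Add(56, D)))
Pow(Function('m')(J, -78), -1) = Pow(Mul(Pow(Add(-78, 20), -1), Add(56, 20)), -1) = Pow(Mul(Pow(-58, -1), 76), -1) = Pow(Mul(Rational(-1, 58), 76), -1) = Pow(Rational(-38, 29), -1) = Rational(-29, 38)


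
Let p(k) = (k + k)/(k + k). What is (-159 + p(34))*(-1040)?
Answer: 164320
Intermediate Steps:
p(k) = 1 (p(k) = (2*k)/((2*k)) = (2*k)*(1/(2*k)) = 1)
(-159 + p(34))*(-1040) = (-159 + 1)*(-1040) = -158*(-1040) = 164320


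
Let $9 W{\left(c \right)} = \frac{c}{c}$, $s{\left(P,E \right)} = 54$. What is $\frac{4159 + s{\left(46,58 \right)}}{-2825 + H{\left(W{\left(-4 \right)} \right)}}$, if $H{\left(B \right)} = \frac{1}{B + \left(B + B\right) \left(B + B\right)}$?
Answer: $- \frac{54769}{36644} \approx -1.4946$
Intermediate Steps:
$W{\left(c \right)} = \frac{1}{9}$ ($W{\left(c \right)} = \frac{c \frac{1}{c}}{9} = \frac{1}{9} \cdot 1 = \frac{1}{9}$)
$H{\left(B \right)} = \frac{1}{B + 4 B^{2}}$ ($H{\left(B \right)} = \frac{1}{B + 2 B 2 B} = \frac{1}{B + 4 B^{2}}$)
$\frac{4159 + s{\left(46,58 \right)}}{-2825 + H{\left(W{\left(-4 \right)} \right)}} = \frac{4159 + 54}{-2825 + \frac{\frac{1}{\frac{1}{9}}}{1 + 4 \cdot \frac{1}{9}}} = \frac{4213}{-2825 + \frac{9}{1 + \frac{4}{9}}} = \frac{4213}{-2825 + \frac{9}{\frac{13}{9}}} = \frac{4213}{-2825 + 9 \cdot \frac{9}{13}} = \frac{4213}{-2825 + \frac{81}{13}} = \frac{4213}{- \frac{36644}{13}} = 4213 \left(- \frac{13}{36644}\right) = - \frac{54769}{36644}$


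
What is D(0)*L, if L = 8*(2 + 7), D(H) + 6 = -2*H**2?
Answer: -432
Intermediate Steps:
D(H) = -6 - 2*H**2
L = 72 (L = 8*9 = 72)
D(0)*L = (-6 - 2*0**2)*72 = (-6 - 2*0)*72 = (-6 + 0)*72 = -6*72 = -432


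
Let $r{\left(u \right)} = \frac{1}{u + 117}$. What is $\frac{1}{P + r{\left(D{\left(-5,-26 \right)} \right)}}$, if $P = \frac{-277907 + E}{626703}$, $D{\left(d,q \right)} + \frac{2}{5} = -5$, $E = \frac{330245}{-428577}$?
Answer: $- \frac{16652610481122}{7235285532413} \approx -2.3016$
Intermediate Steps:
$E = - \frac{330245}{428577}$ ($E = 330245 \left(- \frac{1}{428577}\right) = - \frac{330245}{428577} \approx -0.77056$)
$D{\left(d,q \right)} = - \frac{27}{5}$ ($D{\left(d,q \right)} = - \frac{2}{5} - 5 = - \frac{27}{5}$)
$r{\left(u \right)} = \frac{1}{117 + u}$
$P = - \frac{119104878584}{268590491631}$ ($P = \frac{-277907 - \frac{330245}{428577}}{626703} = \left(- \frac{119104878584}{428577}\right) \frac{1}{626703} = - \frac{119104878584}{268590491631} \approx -0.44344$)
$\frac{1}{P + r{\left(D{\left(-5,-26 \right)} \right)}} = \frac{1}{- \frac{119104878584}{268590491631} + \frac{1}{117 - \frac{27}{5}}} = \frac{1}{- \frac{119104878584}{268590491631} + \frac{1}{\frac{558}{5}}} = \frac{1}{- \frac{119104878584}{268590491631} + \frac{5}{558}} = \frac{1}{- \frac{7235285532413}{16652610481122}} = - \frac{16652610481122}{7235285532413}$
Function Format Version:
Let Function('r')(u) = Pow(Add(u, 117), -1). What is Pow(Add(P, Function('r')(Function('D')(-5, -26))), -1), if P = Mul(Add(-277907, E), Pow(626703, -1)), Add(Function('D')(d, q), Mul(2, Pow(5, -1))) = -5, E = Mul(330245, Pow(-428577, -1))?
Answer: Rational(-16652610481122, 7235285532413) ≈ -2.3016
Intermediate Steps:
E = Rational(-330245, 428577) (E = Mul(330245, Rational(-1, 428577)) = Rational(-330245, 428577) ≈ -0.77056)
Function('D')(d, q) = Rational(-27, 5) (Function('D')(d, q) = Add(Rational(-2, 5), -5) = Rational(-27, 5))
Function('r')(u) = Pow(Add(117, u), -1)
P = Rational(-119104878584, 268590491631) (P = Mul(Add(-277907, Rational(-330245, 428577)), Pow(626703, -1)) = Mul(Rational(-119104878584, 428577), Rational(1, 626703)) = Rational(-119104878584, 268590491631) ≈ -0.44344)
Pow(Add(P, Function('r')(Function('D')(-5, -26))), -1) = Pow(Add(Rational(-119104878584, 268590491631), Pow(Add(117, Rational(-27, 5)), -1)), -1) = Pow(Add(Rational(-119104878584, 268590491631), Pow(Rational(558, 5), -1)), -1) = Pow(Add(Rational(-119104878584, 268590491631), Rational(5, 558)), -1) = Pow(Rational(-7235285532413, 16652610481122), -1) = Rational(-16652610481122, 7235285532413)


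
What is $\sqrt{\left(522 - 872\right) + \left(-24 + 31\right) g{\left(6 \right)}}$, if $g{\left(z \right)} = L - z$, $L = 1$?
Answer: $i \sqrt{385} \approx 19.621 i$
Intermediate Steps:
$g{\left(z \right)} = 1 - z$
$\sqrt{\left(522 - 872\right) + \left(-24 + 31\right) g{\left(6 \right)}} = \sqrt{\left(522 - 872\right) + \left(-24 + 31\right) \left(1 - 6\right)} = \sqrt{-350 + 7 \left(1 - 6\right)} = \sqrt{-350 + 7 \left(-5\right)} = \sqrt{-350 - 35} = \sqrt{-385} = i \sqrt{385}$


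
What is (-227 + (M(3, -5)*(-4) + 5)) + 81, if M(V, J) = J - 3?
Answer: -109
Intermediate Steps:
M(V, J) = -3 + J
(-227 + (M(3, -5)*(-4) + 5)) + 81 = (-227 + ((-3 - 5)*(-4) + 5)) + 81 = (-227 + (-8*(-4) + 5)) + 81 = (-227 + (32 + 5)) + 81 = (-227 + 37) + 81 = -190 + 81 = -109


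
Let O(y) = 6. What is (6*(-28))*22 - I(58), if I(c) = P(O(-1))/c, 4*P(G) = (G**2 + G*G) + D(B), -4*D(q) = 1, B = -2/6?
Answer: -3430175/928 ≈ -3696.3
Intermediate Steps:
B = -1/3 (B = -2*1/6 = -1/3 ≈ -0.33333)
D(q) = -1/4 (D(q) = -1/4*1 = -1/4)
P(G) = -1/16 + G**2/2 (P(G) = ((G**2 + G*G) - 1/4)/4 = ((G**2 + G**2) - 1/4)/4 = (2*G**2 - 1/4)/4 = (-1/4 + 2*G**2)/4 = -1/16 + G**2/2)
I(c) = 287/(16*c) (I(c) = (-1/16 + (1/2)*6**2)/c = (-1/16 + (1/2)*36)/c = (-1/16 + 18)/c = 287/(16*c))
(6*(-28))*22 - I(58) = (6*(-28))*22 - 287/(16*58) = -168*22 - 287/(16*58) = -3696 - 1*287/928 = -3696 - 287/928 = -3430175/928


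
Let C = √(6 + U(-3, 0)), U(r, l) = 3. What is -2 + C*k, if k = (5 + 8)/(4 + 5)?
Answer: 7/3 ≈ 2.3333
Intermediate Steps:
k = 13/9 ≈ 1.4444
C = 3 (C = √(6 + 3) = √9 = 3)
-2 + C*k = -2 + 3*(13/9) = -2 + 13/3 = 7/3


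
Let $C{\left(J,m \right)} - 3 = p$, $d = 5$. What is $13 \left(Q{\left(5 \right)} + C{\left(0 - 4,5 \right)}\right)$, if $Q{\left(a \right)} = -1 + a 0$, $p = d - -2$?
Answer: $117$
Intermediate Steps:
$p = 7$ ($p = 5 - -2 = 5 + 2 = 7$)
$Q{\left(a \right)} = -1$ ($Q{\left(a \right)} = -1 + 0 = -1$)
$C{\left(J,m \right)} = 10$ ($C{\left(J,m \right)} = 3 + 7 = 10$)
$13 \left(Q{\left(5 \right)} + C{\left(0 - 4,5 \right)}\right) = 13 \left(-1 + 10\right) = 13 \cdot 9 = 117$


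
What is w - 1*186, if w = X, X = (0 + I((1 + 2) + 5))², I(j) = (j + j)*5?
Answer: 6214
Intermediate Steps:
I(j) = 10*j (I(j) = (2*j)*5 = 10*j)
X = 6400 (X = (0 + 10*((1 + 2) + 5))² = (0 + 10*(3 + 5))² = (0 + 10*8)² = (0 + 80)² = 80² = 6400)
w = 6400
w - 1*186 = 6400 - 1*186 = 6400 - 186 = 6214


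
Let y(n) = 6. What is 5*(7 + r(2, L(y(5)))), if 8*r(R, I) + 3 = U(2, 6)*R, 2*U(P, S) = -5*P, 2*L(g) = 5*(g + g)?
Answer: 215/8 ≈ 26.875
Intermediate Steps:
L(g) = 5*g (L(g) = (5*(g + g))/2 = (5*(2*g))/2 = (10*g)/2 = 5*g)
U(P, S) = -5*P/2 (U(P, S) = (-5*P)/2 = -5*P/2)
r(R, I) = -3/8 - 5*R/8 (r(R, I) = -3/8 + ((-5/2*2)*R)/8 = -3/8 + (-5*R)/8 = -3/8 - 5*R/8)
5*(7 + r(2, L(y(5)))) = 5*(7 + (-3/8 - 5/8*2)) = 5*(7 + (-3/8 - 5/4)) = 5*(7 - 13/8) = 5*(43/8) = 215/8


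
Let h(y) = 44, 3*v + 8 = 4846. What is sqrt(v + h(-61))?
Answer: sqrt(14910)/3 ≈ 40.702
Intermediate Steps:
v = 4838/3 (v = -8/3 + (1/3)*4846 = -8/3 + 4846/3 = 4838/3 ≈ 1612.7)
sqrt(v + h(-61)) = sqrt(4838/3 + 44) = sqrt(4970/3) = sqrt(14910)/3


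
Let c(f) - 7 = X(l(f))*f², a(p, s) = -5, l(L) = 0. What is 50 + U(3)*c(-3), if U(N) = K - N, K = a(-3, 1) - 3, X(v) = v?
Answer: -27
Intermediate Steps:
K = -8 (K = -5 - 3 = -8)
c(f) = 7 (c(f) = 7 + 0*f² = 7 + 0 = 7)
U(N) = -8 - N
50 + U(3)*c(-3) = 50 + (-8 - 1*3)*7 = 50 + (-8 - 3)*7 = 50 - 11*7 = 50 - 77 = -27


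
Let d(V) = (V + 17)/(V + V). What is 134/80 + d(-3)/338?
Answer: 33829/20280 ≈ 1.6681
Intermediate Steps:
d(V) = (17 + V)/(2*V) (d(V) = (17 + V)/((2*V)) = (17 + V)*(1/(2*V)) = (17 + V)/(2*V))
134/80 + d(-3)/338 = 134/80 + ((½)*(17 - 3)/(-3))/338 = 134*(1/80) + ((½)*(-⅓)*14)*(1/338) = 67/40 - 7/3*1/338 = 67/40 - 7/1014 = 33829/20280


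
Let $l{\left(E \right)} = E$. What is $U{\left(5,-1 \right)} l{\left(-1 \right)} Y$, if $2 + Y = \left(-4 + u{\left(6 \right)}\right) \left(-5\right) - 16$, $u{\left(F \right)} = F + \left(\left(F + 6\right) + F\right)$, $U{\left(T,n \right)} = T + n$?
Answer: $472$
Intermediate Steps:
$u{\left(F \right)} = 6 + 3 F$ ($u{\left(F \right)} = F + \left(\left(6 + F\right) + F\right) = F + \left(6 + 2 F\right) = 6 + 3 F$)
$Y = -118$ ($Y = -2 + \left(\left(-4 + \left(6 + 3 \cdot 6\right)\right) \left(-5\right) - 16\right) = -2 + \left(\left(-4 + \left(6 + 18\right)\right) \left(-5\right) - 16\right) = -2 + \left(\left(-4 + 24\right) \left(-5\right) - 16\right) = -2 + \left(20 \left(-5\right) - 16\right) = -2 - 116 = -118$)
$U{\left(5,-1 \right)} l{\left(-1 \right)} Y = \left(5 - 1\right) \left(-1\right) \left(-118\right) = 4 \left(-1\right) \left(-118\right) = \left(-4\right) \left(-118\right) = 472$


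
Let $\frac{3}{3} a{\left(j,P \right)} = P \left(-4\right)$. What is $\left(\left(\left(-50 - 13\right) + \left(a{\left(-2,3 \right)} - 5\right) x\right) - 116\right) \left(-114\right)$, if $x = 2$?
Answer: $24282$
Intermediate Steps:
$a{\left(j,P \right)} = - 4 P$ ($a{\left(j,P \right)} = P \left(-4\right) = - 4 P$)
$\left(\left(\left(-50 - 13\right) + \left(a{\left(-2,3 \right)} - 5\right) x\right) - 116\right) \left(-114\right) = \left(\left(\left(-50 - 13\right) + \left(\left(-4\right) 3 - 5\right) 2\right) - 116\right) \left(-114\right) = \left(\left(-63 + \left(-12 - 5\right) 2\right) - 116\right) \left(-114\right) = \left(\left(-63 - 34\right) - 116\right) \left(-114\right) = \left(-97 - 116\right) \left(-114\right) = \left(-213\right) \left(-114\right) = 24282$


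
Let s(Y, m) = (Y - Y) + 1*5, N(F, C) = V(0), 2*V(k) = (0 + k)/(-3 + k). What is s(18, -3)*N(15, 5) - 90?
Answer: -90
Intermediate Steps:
V(k) = k/(2*(-3 + k)) (V(k) = ((0 + k)/(-3 + k))/2 = (k/(-3 + k))/2 = k/(2*(-3 + k)))
N(F, C) = 0 (N(F, C) = (½)*0/(-3 + 0) = (½)*0/(-3) = (½)*0*(-⅓) = 0)
s(Y, m) = 5 (s(Y, m) = 0 + 5 = 5)
s(18, -3)*N(15, 5) - 90 = 5*0 - 90 = 0 - 90 = -90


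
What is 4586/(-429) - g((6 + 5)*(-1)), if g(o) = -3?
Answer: -3299/429 ≈ -7.6900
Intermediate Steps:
4586/(-429) - g((6 + 5)*(-1)) = 4586/(-429) - 1*(-3) = 4586*(-1/429) + 3 = -4586/429 + 3 = -3299/429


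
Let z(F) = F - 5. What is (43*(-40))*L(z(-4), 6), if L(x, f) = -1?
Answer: 1720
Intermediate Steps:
z(F) = -5 + F
(43*(-40))*L(z(-4), 6) = (43*(-40))*(-1) = -1720*(-1) = 1720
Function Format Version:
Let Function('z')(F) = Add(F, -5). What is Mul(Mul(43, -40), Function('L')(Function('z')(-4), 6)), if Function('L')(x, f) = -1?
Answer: 1720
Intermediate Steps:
Function('z')(F) = Add(-5, F)
Mul(Mul(43, -40), Function('L')(Function('z')(-4), 6)) = Mul(Mul(43, -40), -1) = Mul(-1720, -1) = 1720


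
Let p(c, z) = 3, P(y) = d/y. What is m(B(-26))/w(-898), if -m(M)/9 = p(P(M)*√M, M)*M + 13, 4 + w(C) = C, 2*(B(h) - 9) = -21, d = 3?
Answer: 153/1804 ≈ 0.084812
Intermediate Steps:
B(h) = -3/2 (B(h) = 9 + (½)*(-21) = 9 - 21/2 = -3/2)
P(y) = 3/y
w(C) = -4 + C
m(M) = -117 - 27*M (m(M) = -9*(3*M + 13) = -9*(13 + 3*M) = -117 - 27*M)
m(B(-26))/w(-898) = (-117 - 27*(-3/2))/(-4 - 898) = (-117 + 81/2)/(-902) = -153/2*(-1/902) = 153/1804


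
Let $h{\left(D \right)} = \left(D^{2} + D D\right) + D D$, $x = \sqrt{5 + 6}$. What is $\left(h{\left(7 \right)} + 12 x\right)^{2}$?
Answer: $23193 + 3528 \sqrt{11} \approx 34894.0$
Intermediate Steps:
$x = \sqrt{11} \approx 3.3166$
$h{\left(D \right)} = 3 D^{2}$ ($h{\left(D \right)} = \left(D^{2} + D^{2}\right) + D^{2} = 2 D^{2} + D^{2} = 3 D^{2}$)
$\left(h{\left(7 \right)} + 12 x\right)^{2} = \left(3 \cdot 7^{2} + 12 \sqrt{11}\right)^{2} = \left(3 \cdot 49 + 12 \sqrt{11}\right)^{2} = \left(147 + 12 \sqrt{11}\right)^{2}$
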